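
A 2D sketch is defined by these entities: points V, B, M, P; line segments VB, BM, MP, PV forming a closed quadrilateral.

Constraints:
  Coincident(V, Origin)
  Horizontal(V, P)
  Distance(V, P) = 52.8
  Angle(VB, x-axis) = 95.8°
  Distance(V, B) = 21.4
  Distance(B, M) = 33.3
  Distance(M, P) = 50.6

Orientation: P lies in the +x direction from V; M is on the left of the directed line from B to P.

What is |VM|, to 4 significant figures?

48.19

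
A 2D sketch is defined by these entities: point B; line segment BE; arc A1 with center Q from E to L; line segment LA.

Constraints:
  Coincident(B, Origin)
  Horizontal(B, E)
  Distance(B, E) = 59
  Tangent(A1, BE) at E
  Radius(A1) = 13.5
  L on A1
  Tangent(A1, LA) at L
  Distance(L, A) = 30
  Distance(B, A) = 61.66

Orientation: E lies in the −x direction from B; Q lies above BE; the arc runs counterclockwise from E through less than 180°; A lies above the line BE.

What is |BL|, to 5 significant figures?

47.316

Checks: ∠(QE, EB) = 90.00° ✓; |QE| = 13.50 ✓; |QL| = 13.50 ✓; ∠(QL, LA) = 90.00° ✓; |LA| = 30.00 ✓; |BA| = 61.66 ✓.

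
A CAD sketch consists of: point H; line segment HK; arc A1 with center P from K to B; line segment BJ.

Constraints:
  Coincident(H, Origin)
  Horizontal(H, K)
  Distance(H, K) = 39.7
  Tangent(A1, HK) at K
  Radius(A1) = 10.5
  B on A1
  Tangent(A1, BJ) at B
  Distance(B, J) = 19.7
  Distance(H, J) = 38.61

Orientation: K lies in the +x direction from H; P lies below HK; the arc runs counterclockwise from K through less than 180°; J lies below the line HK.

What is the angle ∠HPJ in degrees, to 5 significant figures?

67.759°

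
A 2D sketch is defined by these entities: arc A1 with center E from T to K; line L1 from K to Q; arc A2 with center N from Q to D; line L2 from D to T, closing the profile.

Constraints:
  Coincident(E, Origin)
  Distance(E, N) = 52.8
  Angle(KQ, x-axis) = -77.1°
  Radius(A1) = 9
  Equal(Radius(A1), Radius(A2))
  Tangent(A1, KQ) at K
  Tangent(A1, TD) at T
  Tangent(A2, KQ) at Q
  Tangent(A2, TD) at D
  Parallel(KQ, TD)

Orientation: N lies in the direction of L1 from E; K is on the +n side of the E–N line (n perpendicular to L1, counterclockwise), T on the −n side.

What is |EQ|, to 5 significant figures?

53.562

The slot axis is L1's direction at -77.1°, so u = (cos -77.1°, sin -77.1°) = (0.22325, -0.97476) and n = (−sin -77.1°, cos -77.1°) = (0.97476, 0.22325). E is at the origin and N lies 52.8 along u from E, so N = 52.8·u = (11.788, -51.467). Tangency of A1 to both parallel lines with radius 9.0 puts K and T at E ± 9.0·n: K = (8.7729, 2.0093), T = (-8.7729, -2.0093). Equal radii place Q and D the same way about N: Q = N + 9.0·n = (20.560, -49.458), D = N − 9.0·n = (3.0148, -53.477). Then |EQ| = |Q − E| = 53.562.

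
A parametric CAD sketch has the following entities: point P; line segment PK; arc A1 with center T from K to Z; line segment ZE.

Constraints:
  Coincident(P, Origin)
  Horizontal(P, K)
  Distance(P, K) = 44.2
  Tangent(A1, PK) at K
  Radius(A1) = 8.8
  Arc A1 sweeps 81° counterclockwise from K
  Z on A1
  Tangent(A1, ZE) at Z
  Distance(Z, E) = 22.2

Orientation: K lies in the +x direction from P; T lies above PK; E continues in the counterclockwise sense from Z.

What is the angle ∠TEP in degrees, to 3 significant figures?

31.9°

P is at the origin; PK is horizontal with |PK| = 44.2 and K on the +x side, so K = (44.2, 0.00). A1 meets PK tangentially, so TK is at right angles to PK, so T = K + (0, 8.8) = (44.2, 8.80). On A1, K sits at bearing -90° from T; an 81° counterclockwise sweep puts Z at bearing -9°, so Z = T + 8.8·(cos -9°, sin -9°) = (52.9, 7.42). The tangent condition forces TZ to be normal to ZE, so ZE runs along (−sin -9°, cos -9°); with |ZE| = 22.2, E = (56.4, 29.4). Then cos ∠TEP = ET·EP / (|ET||EP|), giving 31.9°.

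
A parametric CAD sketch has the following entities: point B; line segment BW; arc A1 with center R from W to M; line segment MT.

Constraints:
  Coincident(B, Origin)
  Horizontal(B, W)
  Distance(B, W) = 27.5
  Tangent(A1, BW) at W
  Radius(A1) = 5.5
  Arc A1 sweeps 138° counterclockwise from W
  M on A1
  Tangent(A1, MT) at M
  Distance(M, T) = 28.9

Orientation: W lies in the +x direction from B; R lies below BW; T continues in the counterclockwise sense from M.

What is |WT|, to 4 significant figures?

33.96

On A1, W sits at bearing 90° from R; a 138° counterclockwise sweep puts M at bearing 228°, so M = R + 5.5·(cos 228°, sin 228°) = (23.82, -9.587). Tangency of A1 to MT means the radius RM is perpendicular to MT, so MT runs along (−sin 228°, cos 228°); with |MT| = 28.9, T = (45.30, -28.93). Then |WT| = |T − W| = 33.96.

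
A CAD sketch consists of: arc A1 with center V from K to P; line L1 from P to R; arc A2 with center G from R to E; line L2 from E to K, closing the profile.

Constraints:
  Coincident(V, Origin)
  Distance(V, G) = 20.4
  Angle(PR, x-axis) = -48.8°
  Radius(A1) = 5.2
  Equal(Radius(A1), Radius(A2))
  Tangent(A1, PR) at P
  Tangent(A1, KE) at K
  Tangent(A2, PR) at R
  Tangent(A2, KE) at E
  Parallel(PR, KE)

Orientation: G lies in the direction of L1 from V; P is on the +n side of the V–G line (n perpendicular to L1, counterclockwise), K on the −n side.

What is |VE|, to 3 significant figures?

21.1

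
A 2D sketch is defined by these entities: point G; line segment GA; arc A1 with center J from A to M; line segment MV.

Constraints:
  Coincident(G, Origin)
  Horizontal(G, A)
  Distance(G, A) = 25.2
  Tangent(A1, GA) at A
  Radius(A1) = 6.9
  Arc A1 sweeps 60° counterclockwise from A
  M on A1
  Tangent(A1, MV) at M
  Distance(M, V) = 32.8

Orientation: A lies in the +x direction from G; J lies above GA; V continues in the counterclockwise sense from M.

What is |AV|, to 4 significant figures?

38.93

G is at the origin; G and A share the same y with |GA| = 25.2 and A on the +x side, so A = (25.20, 0.000). A1 meets GA tangentially, so JA is at right angles to GA, so J = A + (0, 6.9) = (25.20, 6.900). On A1, A sits at bearing -90° from J; a 60° counterclockwise sweep puts M at bearing -30°, so M = J + 6.9·(cos -30°, sin -30°) = (31.18, 3.450). Since A1 is tangent to MV there, JM ⟂ MV, so MV runs along (−sin -30°, cos -30°); with |MV| = 32.8, V = (47.58, 31.86). Then |AV| = |V − A| = 38.93.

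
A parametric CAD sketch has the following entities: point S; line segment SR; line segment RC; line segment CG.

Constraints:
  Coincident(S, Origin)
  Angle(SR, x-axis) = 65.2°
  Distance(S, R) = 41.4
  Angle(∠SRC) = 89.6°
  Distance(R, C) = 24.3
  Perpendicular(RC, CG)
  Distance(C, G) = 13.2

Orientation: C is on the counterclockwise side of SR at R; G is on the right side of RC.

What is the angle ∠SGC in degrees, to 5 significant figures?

23.738°

S is at the origin; SR runs at 65.2° with length 41.4, so R = 41.4·(cos 65.2°, sin 65.2°) = (17.365, 37.582). ∠SRC = 89.6°, so RC runs at 65.2° + (180° − 89.6°) = 155.60° from the x-axis; with |RC| = 24.3, C = R + 24.3·(cos 155.60°, sin 155.60°) = (-4.7643, 47.620). RC is perpendicular to CG; with |CG| = 13.2 on the right of RC, G = C + 13.2·(0.41310, 0.91068) = (0.68868, 59.641). Then cos ∠SGC = GS·GC / (|GS||GC|), giving 23.738°.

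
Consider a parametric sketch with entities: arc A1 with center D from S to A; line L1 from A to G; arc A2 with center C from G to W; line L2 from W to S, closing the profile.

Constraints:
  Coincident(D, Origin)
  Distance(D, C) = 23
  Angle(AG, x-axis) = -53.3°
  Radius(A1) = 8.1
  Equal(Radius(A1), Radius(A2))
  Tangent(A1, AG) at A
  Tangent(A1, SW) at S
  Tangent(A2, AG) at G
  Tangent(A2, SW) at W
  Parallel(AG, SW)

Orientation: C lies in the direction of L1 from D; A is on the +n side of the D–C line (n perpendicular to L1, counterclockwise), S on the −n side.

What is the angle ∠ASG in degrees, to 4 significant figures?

54.84°

The slot axis is L1's direction at -53.3°, so u = (cos -53.3°, sin -53.3°) = (0.5976, -0.8018) and n = (−sin -53.3°, cos -53.3°) = (0.8018, 0.5976). D is at the origin and C lies 23.0 along u from D, so C = 23.0·u = (13.75, -18.44). Tangency of A1 to both parallel lines with radius 8.1 puts A and S at D ± 8.1·n: A = (6.494, 4.841), S = (-6.494, -4.841). Equal radii place G and W the same way about C: G = C + 8.1·n = (20.24, -13.60), W = C − 8.1·n = (7.251, -23.28). Then cos ∠ASG = SA·SG / (|SA||SG|), giving 54.84°.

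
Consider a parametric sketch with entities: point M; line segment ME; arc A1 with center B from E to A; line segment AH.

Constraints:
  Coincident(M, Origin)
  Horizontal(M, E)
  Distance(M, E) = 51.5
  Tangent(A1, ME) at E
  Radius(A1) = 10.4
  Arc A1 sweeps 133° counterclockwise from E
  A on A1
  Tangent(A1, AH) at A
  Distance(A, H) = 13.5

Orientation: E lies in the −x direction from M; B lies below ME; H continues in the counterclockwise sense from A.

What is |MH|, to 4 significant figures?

56.91

On A1, E sits at bearing 90° from B; a 133° counterclockwise sweep puts A at bearing 223°, so A = B + 10.4·(cos 223°, sin 223°) = (-59.11, -17.49). The tangent condition forces BA to be normal to AH, so AH runs along (−sin 223°, cos 223°); with |AH| = 13.5, H = (-49.90, -27.37). Then |MH| = |H − M| = 56.91.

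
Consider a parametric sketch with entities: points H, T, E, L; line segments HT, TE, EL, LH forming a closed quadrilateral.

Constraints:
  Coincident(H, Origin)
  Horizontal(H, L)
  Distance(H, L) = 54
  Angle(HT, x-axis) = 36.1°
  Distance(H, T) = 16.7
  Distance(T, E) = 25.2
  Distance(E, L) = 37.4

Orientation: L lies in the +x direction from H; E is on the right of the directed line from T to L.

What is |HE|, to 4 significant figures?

24.43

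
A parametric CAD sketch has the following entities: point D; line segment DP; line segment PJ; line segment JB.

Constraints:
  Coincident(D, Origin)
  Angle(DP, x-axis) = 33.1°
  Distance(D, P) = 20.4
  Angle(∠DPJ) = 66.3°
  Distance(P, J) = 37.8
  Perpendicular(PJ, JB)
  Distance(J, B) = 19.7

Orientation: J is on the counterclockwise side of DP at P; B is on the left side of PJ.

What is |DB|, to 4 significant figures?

29.62

D is at the origin; DP runs at 33.1° with length 20.4, so P = 20.4·(cos 33.1°, sin 33.1°) = (17.09, 11.14). ∠DPJ = 66.3°, so PJ runs at 33.1° + (180° − 66.3°) = 146.8° from the x-axis; with |PJ| = 37.8, J = P + 37.8·(cos 146.8°, sin 146.8°) = (-14.54, 31.84). PJ ⟂ JB; with |JB| = 19.7 on the left of PJ, B = J + 19.7·(-0.5476, -0.8368) = (-25.33, 15.35). Then |DB| = |B − D| = 29.62.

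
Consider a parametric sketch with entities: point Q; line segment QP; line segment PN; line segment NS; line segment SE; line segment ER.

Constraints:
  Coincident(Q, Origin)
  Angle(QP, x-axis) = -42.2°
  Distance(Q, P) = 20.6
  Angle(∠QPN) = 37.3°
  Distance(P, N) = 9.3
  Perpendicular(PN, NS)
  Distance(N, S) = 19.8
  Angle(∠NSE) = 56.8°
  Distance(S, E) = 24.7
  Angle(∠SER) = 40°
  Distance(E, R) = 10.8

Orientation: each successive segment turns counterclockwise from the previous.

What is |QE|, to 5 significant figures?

28.441

The perpendicularity gives NS at right angles to PN, so NS runs at -169.50°; with |NS| = 19.8, S = (-5.9027, -8.3014). ∠NSE = 56.8° gives SE at -46.300° from the x-axis; with |SE| = 24.7, E = (11.162, -26.159). Then |QE| = |E − Q| = 28.441.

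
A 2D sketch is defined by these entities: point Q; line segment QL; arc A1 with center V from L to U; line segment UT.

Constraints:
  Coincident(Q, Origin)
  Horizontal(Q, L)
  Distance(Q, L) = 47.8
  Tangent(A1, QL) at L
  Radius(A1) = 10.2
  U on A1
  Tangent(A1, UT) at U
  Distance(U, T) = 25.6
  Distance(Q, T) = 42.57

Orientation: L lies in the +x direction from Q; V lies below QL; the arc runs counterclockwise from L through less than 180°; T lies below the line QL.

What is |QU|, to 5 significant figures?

38.802

Checks: ∠(VL, LQ) = 90.00° ✓; |VU| = 10.20 ✓; ∠(VU, UT) = 90.00° ✓; |UT| = 25.60 ✓; |QT| = 42.57 ✓.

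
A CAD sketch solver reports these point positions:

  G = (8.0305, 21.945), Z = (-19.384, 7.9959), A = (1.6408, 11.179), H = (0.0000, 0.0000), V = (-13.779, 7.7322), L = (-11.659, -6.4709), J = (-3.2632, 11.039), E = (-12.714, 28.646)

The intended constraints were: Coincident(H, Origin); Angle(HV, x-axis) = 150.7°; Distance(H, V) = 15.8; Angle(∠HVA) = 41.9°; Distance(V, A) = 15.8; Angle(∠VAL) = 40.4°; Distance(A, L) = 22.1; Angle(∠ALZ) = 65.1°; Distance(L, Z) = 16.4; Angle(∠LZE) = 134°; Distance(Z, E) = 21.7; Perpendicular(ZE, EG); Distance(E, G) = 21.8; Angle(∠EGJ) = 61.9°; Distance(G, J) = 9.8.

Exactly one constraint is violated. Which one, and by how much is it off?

Distance(G, J) = 9.8 — off by 5.90.

H = (0.00, 0.00) ✓; HV at 150.7° ✓; |HV| = 15.80 ✓; ∠HVA = 41.90° ✓; |VA| = 15.80 ✓; ∠VAL = 40.40° ✓; |AL| = 22.10 ✓; ∠ALZ = 65.10° ✓; |LZ| = 16.40 ✓; ∠LZE = 134.0° ✓; |ZE| = 21.70 ✓; ∠(ZE, EG) = 90.00° ✓; |EG| = 21.80 ✓; ∠EGJ = 61.90° ✓; |GJ| = 15.70 ✗.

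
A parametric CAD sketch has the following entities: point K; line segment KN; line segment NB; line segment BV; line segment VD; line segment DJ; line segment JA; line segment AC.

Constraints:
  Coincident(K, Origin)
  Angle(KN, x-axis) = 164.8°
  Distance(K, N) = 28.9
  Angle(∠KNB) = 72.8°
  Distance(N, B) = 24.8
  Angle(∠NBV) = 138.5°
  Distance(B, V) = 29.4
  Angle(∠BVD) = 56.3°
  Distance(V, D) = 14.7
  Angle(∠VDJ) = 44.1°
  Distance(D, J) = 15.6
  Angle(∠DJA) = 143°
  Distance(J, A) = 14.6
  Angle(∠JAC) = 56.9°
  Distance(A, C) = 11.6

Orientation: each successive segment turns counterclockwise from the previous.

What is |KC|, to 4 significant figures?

44.99

K is at the origin; KN runs at 164.8° with length 28.9, so N = (-27.89, 7.577). ∠KNB = 72.8° gives NB at -88.00° from the x-axis; with |NB| = 24.8, B = (-27.02, -17.21). ∠NBV = 138.5° gives BV at -46.50° from the x-axis; with |BV| = 29.4, V = (-6.786, -38.53). ∠BVD = 56.3° gives VD at 77.20° from the x-axis; with |VD| = 14.7, D = (-3.529, -24.20). ∠VDJ = 44.1° gives DJ at -146.9° from the x-axis; with |DJ| = 15.6, J = (-16.60, -32.72). ∠DJA = 143.0° gives JA at -109.9° from the x-axis; with |JA| = 14.6, A = (-21.57, -46.45). ∠JAC = 56.9° gives AC at 13.20° from the x-axis; with |AC| = 11.6, C = (-10.27, -43.80). Then |KC| = |C − K| = 44.99.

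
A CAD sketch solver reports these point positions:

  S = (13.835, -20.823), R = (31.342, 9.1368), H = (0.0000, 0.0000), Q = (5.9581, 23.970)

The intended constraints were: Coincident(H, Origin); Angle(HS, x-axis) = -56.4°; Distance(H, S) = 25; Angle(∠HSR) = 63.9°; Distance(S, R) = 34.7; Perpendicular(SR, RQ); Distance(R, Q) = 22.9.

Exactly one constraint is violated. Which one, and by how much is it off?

Distance(R, Q) = 22.9 — off by 6.50.

H = (0.00, 0.00) ✓; HS at -56.40° ✓; |HS| = 25.00 ✓; ∠HSR = 63.90° ✓; |SR| = 34.70 ✓; ∠(SR, RQ) = 90.00° ✓; |RQ| = 29.40 ✗.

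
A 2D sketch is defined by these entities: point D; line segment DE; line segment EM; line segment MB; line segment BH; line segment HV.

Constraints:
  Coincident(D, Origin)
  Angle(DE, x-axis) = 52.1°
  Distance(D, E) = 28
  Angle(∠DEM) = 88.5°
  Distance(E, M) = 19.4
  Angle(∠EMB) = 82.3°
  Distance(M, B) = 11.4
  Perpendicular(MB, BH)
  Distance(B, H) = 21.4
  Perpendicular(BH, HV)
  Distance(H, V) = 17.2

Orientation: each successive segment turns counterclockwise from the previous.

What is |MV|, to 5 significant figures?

22.172

D is at the origin; DE runs at 52.1° with length 28.0, so E = (17.200, 22.094). ∠DEM = 88.5° gives EM at 143.60° from the x-axis; with |EM| = 19.4, M = (1.5850, 33.607). ∠EMB = 82.3° gives MB at -118.70° from the x-axis; with |MB| = 11.4, B = (-3.8895, 23.607). MB ⟂ BH, so BH runs at -28.700°; with |BH| = 21.4, H = (14.881, 13.330). The perpendicularity gives HV at right angles to BH, so HV runs at 61.300°; with |HV| = 17.2, V = (23.141, 28.417). Then |MV| = |V − M| = 22.172.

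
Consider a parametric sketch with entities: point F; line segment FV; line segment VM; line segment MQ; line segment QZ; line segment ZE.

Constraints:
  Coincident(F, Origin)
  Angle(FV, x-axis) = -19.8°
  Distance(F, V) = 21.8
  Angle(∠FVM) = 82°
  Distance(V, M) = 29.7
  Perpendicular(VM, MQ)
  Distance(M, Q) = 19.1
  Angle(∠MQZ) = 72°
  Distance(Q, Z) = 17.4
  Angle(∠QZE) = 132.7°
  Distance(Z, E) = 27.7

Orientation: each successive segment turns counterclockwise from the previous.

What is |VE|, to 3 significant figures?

11.6

F is at the origin; FV runs at -19.8° with length 21.8, so V = (20.5, -7.38). ∠FVM = 82.0° gives VM at 78.2° from the x-axis; with |VM| = 29.7, M = (26.6, 21.7). The perpendicularity gives MQ at right angles to VM, so MQ runs at 168°; with |MQ| = 19.1, Q = (7.89, 25.6). ∠MQZ = 72.0° gives QZ at -83.8° from the x-axis; with |QZ| = 17.4, Z = (9.77, 8.30). ∠QZE = 132.7° gives ZE at -36.5° from the x-axis; with |ZE| = 27.7, E = (32.0, -8.18). Then |VE| = |E − V| = 11.6.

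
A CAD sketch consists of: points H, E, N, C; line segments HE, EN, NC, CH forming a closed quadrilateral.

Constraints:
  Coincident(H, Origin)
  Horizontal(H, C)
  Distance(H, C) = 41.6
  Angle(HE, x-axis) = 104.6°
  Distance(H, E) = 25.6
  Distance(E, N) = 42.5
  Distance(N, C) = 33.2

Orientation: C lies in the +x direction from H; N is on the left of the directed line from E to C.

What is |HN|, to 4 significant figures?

48.07

Checks: |EN| = 42.50 ✓; |NC| = 33.20 ✓.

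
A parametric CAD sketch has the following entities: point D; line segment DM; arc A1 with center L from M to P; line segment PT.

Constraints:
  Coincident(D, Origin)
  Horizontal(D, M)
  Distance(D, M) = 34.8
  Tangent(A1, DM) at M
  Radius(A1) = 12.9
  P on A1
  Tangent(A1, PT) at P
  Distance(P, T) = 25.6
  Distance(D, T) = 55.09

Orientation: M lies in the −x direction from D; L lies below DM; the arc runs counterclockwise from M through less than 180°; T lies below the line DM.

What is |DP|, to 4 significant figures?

49.99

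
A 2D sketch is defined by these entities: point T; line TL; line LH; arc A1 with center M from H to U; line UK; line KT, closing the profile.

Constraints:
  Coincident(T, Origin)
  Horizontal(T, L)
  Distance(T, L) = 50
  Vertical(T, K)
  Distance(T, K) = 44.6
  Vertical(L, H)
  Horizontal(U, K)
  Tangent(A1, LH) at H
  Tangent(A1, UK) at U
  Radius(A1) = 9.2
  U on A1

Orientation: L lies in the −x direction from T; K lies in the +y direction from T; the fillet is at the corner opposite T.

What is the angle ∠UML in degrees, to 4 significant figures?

165.4°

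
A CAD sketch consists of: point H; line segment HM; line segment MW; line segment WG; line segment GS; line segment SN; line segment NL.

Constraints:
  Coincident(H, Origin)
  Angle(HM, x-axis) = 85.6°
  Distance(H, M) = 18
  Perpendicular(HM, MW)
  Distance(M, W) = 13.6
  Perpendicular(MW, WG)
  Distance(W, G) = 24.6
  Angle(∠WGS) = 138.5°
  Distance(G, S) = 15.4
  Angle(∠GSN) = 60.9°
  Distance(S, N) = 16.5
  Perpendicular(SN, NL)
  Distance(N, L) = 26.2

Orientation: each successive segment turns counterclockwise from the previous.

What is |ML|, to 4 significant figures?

25.55

∠GSN = 60.9° gives SN at 66.20° from the x-axis; with |SN| = 16.5, N = (1.882, -2.723). SN ⟂ NL, so NL runs at 156.2°; with |NL| = 26.2, L = (-22.09, 7.850). Then |ML| = |L − M| = 25.55.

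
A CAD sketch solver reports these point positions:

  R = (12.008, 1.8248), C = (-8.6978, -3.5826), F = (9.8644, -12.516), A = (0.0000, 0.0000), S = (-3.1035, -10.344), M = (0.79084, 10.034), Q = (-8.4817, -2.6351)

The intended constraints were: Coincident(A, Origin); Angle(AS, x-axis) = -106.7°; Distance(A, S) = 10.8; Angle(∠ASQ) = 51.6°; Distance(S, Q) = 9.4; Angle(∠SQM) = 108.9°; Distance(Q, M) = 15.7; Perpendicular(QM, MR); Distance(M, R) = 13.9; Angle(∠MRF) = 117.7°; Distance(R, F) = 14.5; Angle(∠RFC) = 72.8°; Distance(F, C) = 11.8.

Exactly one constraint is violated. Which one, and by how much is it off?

Distance(F, C) = 11.8 — off by 8.80.

A = (0.00, 0.00) ✓; AS at -106.7° ✓; |AS| = 10.80 ✓; ∠ASQ = 51.60° ✓; |SQ| = 9.400 ✓; ∠SQM = 108.9° ✓; |QM| = 15.70 ✓; ∠(QM, MR) = 90.00° ✓; |MR| = 13.90 ✓; ∠MRF = 117.7° ✓; |RF| = 14.50 ✓; ∠RFC = 72.80° ✓; |FC| = 20.60 ✗.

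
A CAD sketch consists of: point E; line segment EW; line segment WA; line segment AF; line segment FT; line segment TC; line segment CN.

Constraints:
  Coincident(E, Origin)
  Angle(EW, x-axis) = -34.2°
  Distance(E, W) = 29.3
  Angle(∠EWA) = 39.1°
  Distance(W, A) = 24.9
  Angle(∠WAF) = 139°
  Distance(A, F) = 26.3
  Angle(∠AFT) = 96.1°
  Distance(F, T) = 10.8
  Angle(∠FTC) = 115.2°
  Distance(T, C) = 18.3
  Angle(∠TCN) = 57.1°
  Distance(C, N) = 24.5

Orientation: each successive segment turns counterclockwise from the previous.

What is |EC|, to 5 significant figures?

5.0568

E is at the origin; EW runs at -34.2° with length 29.3, so W = (24.233, -16.469). ∠EWA = 39.1° gives WA at 106.70° from the x-axis; with |WA| = 24.9, A = (17.078, 7.3807). ∠WAF = 139.0° gives AF at 147.70° from the x-axis; with |AF| = 26.3, F = (-5.1522, 21.434). ∠AFT = 96.1° gives FT at -128.40° from the x-axis; with |FT| = 10.8, T = (-11.861, 12.970). ∠FTC = 115.2° gives TC at -63.600° from the x-axis; with |TC| = 18.3, C = (-3.7238, -3.4212). Then |EC| = |C − E| = 5.0568.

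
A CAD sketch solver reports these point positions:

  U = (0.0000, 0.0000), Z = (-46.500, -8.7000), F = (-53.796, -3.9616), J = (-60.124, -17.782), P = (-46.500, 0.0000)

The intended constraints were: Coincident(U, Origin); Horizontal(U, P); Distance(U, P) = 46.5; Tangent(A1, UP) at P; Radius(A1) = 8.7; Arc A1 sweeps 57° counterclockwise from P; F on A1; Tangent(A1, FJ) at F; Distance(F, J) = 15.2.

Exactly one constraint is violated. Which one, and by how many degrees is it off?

Tangent(A1, FJ) at F — off by 8.40°.

U = (0.00, 0.00) ✓; U.y = 0.00, P.y = 0.00 ✓; |UP| = 46.50 ✓; ∠(ZP, PU) = 90.00° ✓; |ZP| = 8.700 ✓; bearing(Z→F) − bearing(Z→P) = 57.00° ✓; |ZF| = 8.700 ✓; ∠(ZF, FJ) = 81.60° ✗; |FJ| = 15.20 ✓.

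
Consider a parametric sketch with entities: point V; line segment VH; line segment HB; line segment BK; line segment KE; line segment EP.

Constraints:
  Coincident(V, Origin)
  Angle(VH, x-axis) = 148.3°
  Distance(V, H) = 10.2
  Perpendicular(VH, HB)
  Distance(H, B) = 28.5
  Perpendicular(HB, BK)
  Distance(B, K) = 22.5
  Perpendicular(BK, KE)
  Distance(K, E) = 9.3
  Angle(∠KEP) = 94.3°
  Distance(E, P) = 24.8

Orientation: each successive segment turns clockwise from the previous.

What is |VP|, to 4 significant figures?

21.34

V is at the origin; VH runs at 148.3° with length 10.2, so H = (-8.678, 5.360). VH is perpendicular to HB, so HB runs at 58.30°; with |HB| = 28.5, B = (6.298, 29.61). HB is perpendicular to BK, so BK runs at -31.70°; with |BK| = 22.5, K = (25.44, 17.78). BK ⟂ KE, so KE runs at -121.7°; with |KE| = 9.3, E = (20.55, 9.872). ∠KEP = 94.3° gives EP at 152.6° from the x-axis; with |EP| = 24.8, P = (-1.464, 21.29). Then |VP| = |P − V| = 21.34.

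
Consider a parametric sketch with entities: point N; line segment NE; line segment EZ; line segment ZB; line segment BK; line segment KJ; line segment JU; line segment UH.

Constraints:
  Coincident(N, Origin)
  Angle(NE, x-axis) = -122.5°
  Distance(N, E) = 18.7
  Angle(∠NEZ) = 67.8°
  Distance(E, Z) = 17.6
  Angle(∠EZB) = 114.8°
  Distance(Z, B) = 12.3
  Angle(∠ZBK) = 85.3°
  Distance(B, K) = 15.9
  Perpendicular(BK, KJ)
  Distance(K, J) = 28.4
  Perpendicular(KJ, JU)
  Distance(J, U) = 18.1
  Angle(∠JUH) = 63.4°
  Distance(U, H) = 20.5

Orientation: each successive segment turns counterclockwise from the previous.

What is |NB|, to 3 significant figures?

16.9

N is at the origin; NE runs at -122.5° with length 18.7, so E = (-10.0, -15.8). ∠NEZ = 67.8° gives EZ at -10.3° from the x-axis; with |EZ| = 17.6, Z = (7.27, -18.9). ∠EZB = 114.8° gives ZB at 54.9° from the x-axis; with |ZB| = 12.3, B = (14.3, -8.86). Then |NB| = |B − N| = 16.9.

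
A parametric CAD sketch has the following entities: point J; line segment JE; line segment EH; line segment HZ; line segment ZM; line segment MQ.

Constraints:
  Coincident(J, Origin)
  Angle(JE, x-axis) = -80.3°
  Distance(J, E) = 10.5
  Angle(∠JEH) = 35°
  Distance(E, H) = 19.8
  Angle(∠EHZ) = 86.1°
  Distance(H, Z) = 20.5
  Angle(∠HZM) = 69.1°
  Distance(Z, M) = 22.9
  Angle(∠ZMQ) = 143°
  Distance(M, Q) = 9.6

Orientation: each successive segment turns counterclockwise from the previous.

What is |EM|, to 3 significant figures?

11.1

J is at the origin; JE runs at -80.3° with length 10.5, so E = (1.77, -10.3). ∠JEH = 35.0° gives EH at 64.7° from the x-axis; with |EH| = 19.8, H = (10.2, 7.55). ∠EHZ = 86.1° gives HZ at 159° from the x-axis; with |HZ| = 20.5, Z = (-8.86, 15.0). ∠HZM = 69.1° gives ZM at -90.5° from the x-axis; with |ZM| = 22.9, M = (-9.06, -7.87). Then |EM| = |M − E| = 11.1.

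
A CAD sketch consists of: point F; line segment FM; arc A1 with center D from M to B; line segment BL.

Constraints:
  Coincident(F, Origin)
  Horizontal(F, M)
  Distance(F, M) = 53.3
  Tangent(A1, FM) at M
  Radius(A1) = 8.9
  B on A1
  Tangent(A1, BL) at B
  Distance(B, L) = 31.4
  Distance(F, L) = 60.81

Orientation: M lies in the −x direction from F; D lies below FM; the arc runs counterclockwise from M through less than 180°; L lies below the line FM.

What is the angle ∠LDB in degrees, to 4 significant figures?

74.18°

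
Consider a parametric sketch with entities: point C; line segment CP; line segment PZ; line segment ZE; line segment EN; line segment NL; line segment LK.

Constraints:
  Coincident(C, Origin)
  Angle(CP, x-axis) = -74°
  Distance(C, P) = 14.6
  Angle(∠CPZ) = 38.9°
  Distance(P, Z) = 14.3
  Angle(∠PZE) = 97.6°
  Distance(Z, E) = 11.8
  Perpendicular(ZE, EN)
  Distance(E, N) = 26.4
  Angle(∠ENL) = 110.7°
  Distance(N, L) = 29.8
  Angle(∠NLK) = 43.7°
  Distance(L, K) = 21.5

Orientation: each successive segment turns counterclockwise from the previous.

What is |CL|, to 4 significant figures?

41.11

C is at the origin; CP runs at -74.0° with length 14.6, so P = (4.024, -14.03). ∠CPZ = 38.9° gives PZ at 67.10° from the x-axis; with |PZ| = 14.3, Z = (9.589, -0.8615). ∠PZE = 97.6° gives ZE at 149.5° from the x-axis; with |ZE| = 11.8, E = (-0.5784, 5.127). The perpendicularity gives EN at right angles to ZE, so EN runs at -120.5°; with |EN| = 26.4, N = (-13.98, -17.62). ∠ENL = 110.7° gives NL at -51.20° from the x-axis; with |NL| = 29.8, L = (4.695, -40.84). Then |CL| = |L − C| = 41.11.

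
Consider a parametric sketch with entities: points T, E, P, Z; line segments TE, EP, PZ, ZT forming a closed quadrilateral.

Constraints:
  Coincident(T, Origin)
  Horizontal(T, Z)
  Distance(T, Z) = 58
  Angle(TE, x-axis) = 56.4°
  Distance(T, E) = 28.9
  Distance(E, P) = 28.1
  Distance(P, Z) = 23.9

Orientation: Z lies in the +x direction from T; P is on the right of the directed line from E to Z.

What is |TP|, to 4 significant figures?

34.36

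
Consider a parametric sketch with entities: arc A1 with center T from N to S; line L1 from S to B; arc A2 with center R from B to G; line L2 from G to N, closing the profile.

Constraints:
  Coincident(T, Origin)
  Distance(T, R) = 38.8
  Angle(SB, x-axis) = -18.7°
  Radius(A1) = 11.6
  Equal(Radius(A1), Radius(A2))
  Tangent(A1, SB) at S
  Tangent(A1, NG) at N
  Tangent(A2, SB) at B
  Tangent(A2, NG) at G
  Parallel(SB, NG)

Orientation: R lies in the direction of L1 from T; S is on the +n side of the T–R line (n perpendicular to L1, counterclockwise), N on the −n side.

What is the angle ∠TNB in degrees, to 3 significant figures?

59.1°

The slot axis is L1's direction at -18.7°, so u = (cos -18.7°, sin -18.7°) = (0.947, -0.321) and n = (−sin -18.7°, cos -18.7°) = (0.321, 0.947). T is at the origin and R lies 38.8 along u from T, so R = 38.8·u = (36.8, -12.4). Tangency of A1 to both parallel lines with radius 11.6 puts S and N at T ± 11.6·n: S = (3.72, 11.0), N = (-3.72, -11.0). Equal radii place B and G the same way about R: B = R + 11.6·n = (40.5, -1.45), G = R − 11.6·n = (33.0, -23.4). Then cos ∠TNB = NT·NB / (|NT||NB|), giving 59.1°.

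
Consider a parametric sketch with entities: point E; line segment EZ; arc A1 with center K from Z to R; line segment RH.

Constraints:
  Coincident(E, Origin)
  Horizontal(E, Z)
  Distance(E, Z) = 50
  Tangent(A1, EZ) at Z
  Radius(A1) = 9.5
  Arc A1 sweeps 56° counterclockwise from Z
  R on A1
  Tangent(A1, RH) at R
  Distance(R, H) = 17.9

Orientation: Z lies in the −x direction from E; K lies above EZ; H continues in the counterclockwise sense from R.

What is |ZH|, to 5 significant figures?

26.114

E is at the origin; E and Z share the same y with |EZ| = 50.0 and Z on the −x side, so Z = (-50.000, 0.0000). A1 meets EZ tangentially, so KZ is at right angles to EZ, so K = Z + (0, 9.5) = (-50.000, 9.5000). On A1, Z sits at bearing -90° from K; a 56° counterclockwise sweep puts R at bearing -34°, so R = K + 9.5·(cos -34°, sin -34°) = (-42.124, 4.1877). Since A1 is tangent to RH there, KR ⟂ RH, so RH runs along (−sin -34°, cos -34°); with |RH| = 17.9, H = (-32.115, 19.027). Then |ZH| = |H − Z| = 26.114.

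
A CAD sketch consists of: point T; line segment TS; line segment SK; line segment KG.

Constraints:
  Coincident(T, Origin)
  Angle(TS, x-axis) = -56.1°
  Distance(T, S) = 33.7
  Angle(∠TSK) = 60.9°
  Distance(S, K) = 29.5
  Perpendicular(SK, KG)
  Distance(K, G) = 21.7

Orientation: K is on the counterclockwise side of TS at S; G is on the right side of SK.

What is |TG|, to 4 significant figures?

52.80

T is at the origin; TS runs at -56.1° with length 33.7, so S = 33.7·(cos -56.1°, sin -56.1°) = (18.80, -27.97). ∠TSK = 60.9°, so SK runs at -56.1° + (180° − 60.9°) = 63.00° from the x-axis; with |SK| = 29.5, K = S + 29.5·(cos 63.00°, sin 63.00°) = (32.19, -1.687). SK ⟂ KG; with |KG| = 21.7 on the right of SK, G = K + 21.7·(0.8910, -0.4540) = (51.52, -11.54). Then |TG| = |G − T| = 52.80.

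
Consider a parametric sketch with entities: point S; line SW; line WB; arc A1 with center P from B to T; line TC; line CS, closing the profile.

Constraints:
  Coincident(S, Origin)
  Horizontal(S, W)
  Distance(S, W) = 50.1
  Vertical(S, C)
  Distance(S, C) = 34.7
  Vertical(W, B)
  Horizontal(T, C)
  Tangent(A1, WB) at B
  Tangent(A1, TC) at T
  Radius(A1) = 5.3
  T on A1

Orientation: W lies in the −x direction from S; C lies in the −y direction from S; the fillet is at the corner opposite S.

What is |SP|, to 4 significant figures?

53.59

S and C share the same x with |SC| = 34.7 and C on the −y side, so C = (0.000, -34.70). The virtual corner opposite S is at (-50.10, -34.70). The tangent condition forces PB to be normal to WB and since A1 is tangent to TC there, PT ⟂ TC, with radius 5.3, so the center P sits 5.3 in from both sides at P = (-44.80, -29.40). Then |SP| = |P − S| = 53.59.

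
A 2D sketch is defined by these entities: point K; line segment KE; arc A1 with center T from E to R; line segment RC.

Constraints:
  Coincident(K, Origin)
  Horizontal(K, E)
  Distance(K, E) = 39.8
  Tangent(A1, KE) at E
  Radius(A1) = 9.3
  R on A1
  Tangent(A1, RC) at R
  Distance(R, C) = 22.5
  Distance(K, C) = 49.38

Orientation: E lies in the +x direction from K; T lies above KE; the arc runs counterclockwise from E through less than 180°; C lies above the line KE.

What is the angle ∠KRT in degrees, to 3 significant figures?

14.2°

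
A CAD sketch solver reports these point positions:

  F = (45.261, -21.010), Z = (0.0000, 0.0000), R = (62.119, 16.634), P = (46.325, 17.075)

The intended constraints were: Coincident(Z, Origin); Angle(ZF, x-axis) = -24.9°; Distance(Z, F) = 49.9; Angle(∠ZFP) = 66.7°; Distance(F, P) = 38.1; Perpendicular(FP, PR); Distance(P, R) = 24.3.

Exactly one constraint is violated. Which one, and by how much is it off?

Distance(P, R) = 24.3 — off by 8.50.

Z = (0.00, 0.00) ✓; ZF at -24.90° ✓; |ZF| = 49.90 ✓; ∠ZFP = 66.70° ✓; |FP| = 38.10 ✓; ∠(FP, PR) = 90.00° ✓; |PR| = 15.80 ✗.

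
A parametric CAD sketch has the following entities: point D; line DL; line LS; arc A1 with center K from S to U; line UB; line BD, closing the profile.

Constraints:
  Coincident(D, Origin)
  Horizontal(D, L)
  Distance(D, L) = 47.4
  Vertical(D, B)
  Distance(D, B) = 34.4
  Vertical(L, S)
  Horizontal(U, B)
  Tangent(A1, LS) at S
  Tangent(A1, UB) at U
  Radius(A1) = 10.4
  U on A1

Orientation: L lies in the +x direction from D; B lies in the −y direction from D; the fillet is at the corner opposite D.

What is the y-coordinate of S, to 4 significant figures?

-24.00

The virtual corner opposite D is at (47.40, -34.40). Since A1 is tangent to LS there, KS ⟂ LS and tangency of A1 to UB means the radius KU is perpendicular to UB, with radius 10.4, so the center K sits 10.4 in from both sides at K = (37.00, -24.00). That places the tangent points at S = (47.40, -24.00) on LS and U = (37.00, -34.40) on UB. So S.y = -24.00.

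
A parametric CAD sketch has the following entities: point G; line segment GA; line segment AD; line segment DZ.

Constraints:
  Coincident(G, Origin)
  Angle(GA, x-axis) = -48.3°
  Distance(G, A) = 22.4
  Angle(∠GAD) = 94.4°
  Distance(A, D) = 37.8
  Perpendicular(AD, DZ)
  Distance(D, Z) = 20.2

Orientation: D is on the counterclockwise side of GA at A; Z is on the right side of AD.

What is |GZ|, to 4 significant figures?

58.06

G is at the origin; GA runs at -48.3° with length 22.4, so A = 22.4·(cos -48.3°, sin -48.3°) = (14.90, -16.72). ∠GAD = 94.4°, so AD runs at -48.3° + (180° − 94.4°) = 37.30° from the x-axis; with |AD| = 37.8, D = A + 37.8·(cos 37.30°, sin 37.30°) = (44.97, 6.182). The perpendicularity gives DZ at right angles to AD; with |DZ| = 20.2 on the right of AD, Z = D + 20.2·(0.6060, -0.7955) = (57.21, -9.887). Then |GZ| = |Z − G| = 58.06.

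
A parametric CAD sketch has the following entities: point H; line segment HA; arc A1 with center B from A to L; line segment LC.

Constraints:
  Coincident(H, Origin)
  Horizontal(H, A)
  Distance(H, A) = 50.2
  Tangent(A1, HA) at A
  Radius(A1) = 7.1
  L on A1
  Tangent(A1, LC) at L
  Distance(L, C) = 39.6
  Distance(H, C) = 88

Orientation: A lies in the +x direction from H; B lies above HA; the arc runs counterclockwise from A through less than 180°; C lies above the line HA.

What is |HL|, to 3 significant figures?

55.5

H is at the origin; H and A share the same y with |HA| = 50.2 and A on the +x side, so A = (50.2, 0.00). Tangency of A1 to HA means the radius BA is perpendicular to HA, so B = A + (0, 7.1) = (50.2, 7.10). Since BL ⟂ LC (tangency), |BC| = √(7.1² + 39.6²) = 40.2 regardless of where L sits on A1. So C lies on both circle(H, 88.0) and circle(B, 40.2); the above-HA intersection is C = (82.2, 31.5). L is the foot of the tangent from C: L = (55.4, 2.31).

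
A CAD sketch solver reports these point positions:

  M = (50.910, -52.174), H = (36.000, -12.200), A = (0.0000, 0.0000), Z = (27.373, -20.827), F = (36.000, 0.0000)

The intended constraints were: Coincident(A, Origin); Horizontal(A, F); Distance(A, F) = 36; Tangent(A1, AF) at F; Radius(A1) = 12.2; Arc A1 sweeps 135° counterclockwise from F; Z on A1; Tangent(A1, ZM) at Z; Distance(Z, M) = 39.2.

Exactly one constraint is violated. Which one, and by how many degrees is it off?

Tangent(A1, ZM) at Z — off by 8.10°.

A = (0.00, 0.00) ✓; A.y = 0.00, F.y = 0.00 ✓; |AF| = 36.00 ✓; ∠(HF, FA) = 90.00° ✓; |HF| = 12.20 ✓; bearing(H→Z) − bearing(H→F) = 135.0° ✓; |HZ| = 12.20 ✓; ∠(HZ, ZM) = 98.10° ✗; |ZM| = 39.20 ✓.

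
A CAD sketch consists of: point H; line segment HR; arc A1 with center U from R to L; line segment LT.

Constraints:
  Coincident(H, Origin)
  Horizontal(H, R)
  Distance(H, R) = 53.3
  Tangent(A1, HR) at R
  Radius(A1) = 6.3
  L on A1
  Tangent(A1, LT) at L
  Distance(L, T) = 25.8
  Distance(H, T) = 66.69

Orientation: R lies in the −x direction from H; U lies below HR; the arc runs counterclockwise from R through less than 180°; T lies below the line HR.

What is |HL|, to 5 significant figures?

59.958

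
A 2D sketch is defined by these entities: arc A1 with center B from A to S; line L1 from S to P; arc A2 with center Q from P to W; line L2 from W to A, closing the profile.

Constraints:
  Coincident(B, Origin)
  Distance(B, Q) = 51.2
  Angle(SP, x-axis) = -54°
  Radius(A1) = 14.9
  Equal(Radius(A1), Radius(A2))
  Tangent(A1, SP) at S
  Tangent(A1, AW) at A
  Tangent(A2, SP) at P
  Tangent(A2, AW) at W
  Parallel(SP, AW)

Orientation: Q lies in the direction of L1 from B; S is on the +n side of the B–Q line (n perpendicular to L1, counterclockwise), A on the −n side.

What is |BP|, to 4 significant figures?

53.32

Tangency of A1 to both parallel lines with radius 14.9 puts S and A at B ± 14.9·n: S = (12.05, 8.758), A = (-12.05, -8.758). Equal radii place P and W the same way about Q: P = Q + 14.9·n = (42.15, -32.66), W = Q − 14.9·n = (18.04, -50.18). Then |BP| = |P − B| = 53.32.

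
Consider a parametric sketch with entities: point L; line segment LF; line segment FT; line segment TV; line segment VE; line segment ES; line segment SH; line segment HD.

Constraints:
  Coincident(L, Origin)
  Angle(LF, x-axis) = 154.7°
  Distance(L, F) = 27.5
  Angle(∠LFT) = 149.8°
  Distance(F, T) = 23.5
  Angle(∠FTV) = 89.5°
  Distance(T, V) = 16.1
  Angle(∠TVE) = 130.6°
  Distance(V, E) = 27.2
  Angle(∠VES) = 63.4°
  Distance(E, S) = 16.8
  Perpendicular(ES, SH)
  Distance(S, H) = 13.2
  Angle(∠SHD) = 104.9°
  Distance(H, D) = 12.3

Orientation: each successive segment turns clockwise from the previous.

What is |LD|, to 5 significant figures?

42.581

L is at the origin; LF runs at 154.7° with length 27.5, so F = (-24.862, 11.752). ∠LFT = 149.8° gives FT at 124.50° from the x-axis; with |FT| = 23.5, T = (-38.173, 31.119). ∠FTV = 89.5° gives TV at 34.000° from the x-axis; with |TV| = 16.1, V = (-24.825, 40.122). ∠TVE = 130.6° gives VE at -15.400° from the x-axis; with |VE| = 27.2, E = (1.3981, 32.899). ∠VES = 63.4° gives ES at -132.00° from the x-axis; with |ES| = 16.8, S = (-9.8433, 20.414). ES ⟂ SH, so SH runs at 138.00°; with |SH| = 13.2, H = (-19.653, 29.247). ∠SHD = 104.9° gives HD at 62.900° from the x-axis; with |HD| = 12.3, D = (-14.050, 40.196). Then |LD| = |D − L| = 42.581.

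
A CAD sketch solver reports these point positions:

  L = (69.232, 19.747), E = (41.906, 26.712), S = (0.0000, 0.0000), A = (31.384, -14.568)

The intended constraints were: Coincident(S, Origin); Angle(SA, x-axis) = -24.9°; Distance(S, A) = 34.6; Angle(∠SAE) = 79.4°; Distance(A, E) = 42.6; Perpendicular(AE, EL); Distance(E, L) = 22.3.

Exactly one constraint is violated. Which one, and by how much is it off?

Distance(E, L) = 22.3 — off by 5.90.

S = (0.00, 0.00) ✓; SA at -24.90° ✓; |SA| = 34.60 ✓; ∠SAE = 79.40° ✓; |AE| = 42.60 ✓; ∠(AE, EL) = 90.00° ✓; |EL| = 28.20 ✗.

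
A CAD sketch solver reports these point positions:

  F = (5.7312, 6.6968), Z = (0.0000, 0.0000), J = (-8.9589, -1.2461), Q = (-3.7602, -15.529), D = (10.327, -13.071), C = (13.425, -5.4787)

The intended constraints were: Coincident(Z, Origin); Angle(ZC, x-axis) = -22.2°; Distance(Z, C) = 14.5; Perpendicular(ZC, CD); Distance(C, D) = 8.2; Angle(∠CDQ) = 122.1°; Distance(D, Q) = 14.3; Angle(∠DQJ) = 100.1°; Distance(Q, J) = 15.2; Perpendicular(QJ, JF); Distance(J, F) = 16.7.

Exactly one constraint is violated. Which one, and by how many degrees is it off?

Perpendicular(QJ, JF) — off by 8.40°.

Z = (0.00, 0.00) ✓; ZC at -22.20° ✓; |ZC| = 14.50 ✓; ∠(ZC, CD) = 90.00° ✓; |CD| = 8.200 ✓; ∠CDQ = 122.1° ✓; |DQ| = 14.30 ✓; ∠DQJ = 100.1° ✓; |QJ| = 15.20 ✓; ∠(QJ, JF) = 81.60° ✗; |JF| = 16.70 ✓.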